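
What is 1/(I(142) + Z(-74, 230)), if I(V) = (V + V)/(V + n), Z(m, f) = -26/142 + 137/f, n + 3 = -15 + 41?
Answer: 107778/229973 ≈ 0.46866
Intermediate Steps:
n = 23 (n = -3 + (-15 + 41) = -3 + 26 = 23)
Z(m, f) = -13/71 + 137/f (Z(m, f) = -26*1/142 + 137/f = -13/71 + 137/f)
I(V) = 2*V/(23 + V) (I(V) = (V + V)/(V + 23) = (2*V)/(23 + V) = 2*V/(23 + V))
1/(I(142) + Z(-74, 230)) = 1/(2*142/(23 + 142) + (-13/71 + 137/230)) = 1/(2*142/165 + (-13/71 + 137*(1/230))) = 1/(2*142*(1/165) + (-13/71 + 137/230)) = 1/(284/165 + 6737/16330) = 1/(229973/107778) = 107778/229973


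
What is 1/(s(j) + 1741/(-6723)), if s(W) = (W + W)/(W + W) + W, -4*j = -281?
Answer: 26892/1909091 ≈ 0.014086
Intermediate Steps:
j = 281/4 (j = -¼*(-281) = 281/4 ≈ 70.250)
s(W) = 1 + W (s(W) = (2*W)/((2*W)) + W = (2*W)*(1/(2*W)) + W = 1 + W)
1/(s(j) + 1741/(-6723)) = 1/((1 + 281/4) + 1741/(-6723)) = 1/(285/4 + 1741*(-1/6723)) = 1/(285/4 - 1741/6723) = 1/(1909091/26892) = 26892/1909091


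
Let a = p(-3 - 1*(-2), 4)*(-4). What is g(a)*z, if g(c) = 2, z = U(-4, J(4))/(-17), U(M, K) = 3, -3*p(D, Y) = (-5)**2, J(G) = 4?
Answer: -6/17 ≈ -0.35294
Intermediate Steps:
p(D, Y) = -25/3 (p(D, Y) = -1/3*(-5)**2 = -1/3*25 = -25/3)
z = -3/17 (z = 3/(-17) = 3*(-1/17) = -3/17 ≈ -0.17647)
a = 100/3 (a = -25/3*(-4) = 100/3 ≈ 33.333)
g(a)*z = 2*(-3/17) = -6/17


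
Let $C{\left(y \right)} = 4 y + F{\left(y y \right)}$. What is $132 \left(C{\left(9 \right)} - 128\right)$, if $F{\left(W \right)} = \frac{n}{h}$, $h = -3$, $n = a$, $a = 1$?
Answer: $-12188$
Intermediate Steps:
$n = 1$
$F{\left(W \right)} = - \frac{1}{3}$ ($F{\left(W \right)} = 1 \frac{1}{-3} = 1 \left(- \frac{1}{3}\right) = - \frac{1}{3}$)
$C{\left(y \right)} = - \frac{1}{3} + 4 y$ ($C{\left(y \right)} = 4 y - \frac{1}{3} = - \frac{1}{3} + 4 y$)
$132 \left(C{\left(9 \right)} - 128\right) = 132 \left(\left(- \frac{1}{3} + 4 \cdot 9\right) - 128\right) = 132 \left(\left(- \frac{1}{3} + 36\right) - 128\right) = 132 \left(\frac{107}{3} - 128\right) = 132 \left(- \frac{277}{3}\right) = -12188$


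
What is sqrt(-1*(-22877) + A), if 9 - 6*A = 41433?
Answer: sqrt(15973) ≈ 126.38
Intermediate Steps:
A = -6904 (A = 3/2 - 1/6*41433 = 3/2 - 13811/2 = -6904)
sqrt(-1*(-22877) + A) = sqrt(-1*(-22877) - 6904) = sqrt(22877 - 6904) = sqrt(15973)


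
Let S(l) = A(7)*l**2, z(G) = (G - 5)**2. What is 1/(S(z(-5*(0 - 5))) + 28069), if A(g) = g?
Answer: 1/1148069 ≈ 8.7103e-7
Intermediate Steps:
z(G) = (-5 + G)**2
S(l) = 7*l**2
1/(S(z(-5*(0 - 5))) + 28069) = 1/(7*((-5 - 5*(0 - 5))**2)**2 + 28069) = 1/(7*((-5 - 5*(-5))**2)**2 + 28069) = 1/(7*((-5 + 25)**2)**2 + 28069) = 1/(7*(20**2)**2 + 28069) = 1/(7*400**2 + 28069) = 1/(7*160000 + 28069) = 1/(1120000 + 28069) = 1/1148069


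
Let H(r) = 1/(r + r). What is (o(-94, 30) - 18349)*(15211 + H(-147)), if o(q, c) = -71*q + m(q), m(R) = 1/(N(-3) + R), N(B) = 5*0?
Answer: -1635945695961/9212 ≈ -1.7759e+8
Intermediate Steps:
N(B) = 0
H(r) = 1/(2*r)
m(R) = 1/R (m(R) = 1/(0 + R) = 1/R)
o(q, c) = 1/q - 71*q (o(q, c) = -71*q + 1/q = 1/q - 71*q)
(o(-94, 30) - 18349)*(15211 + H(-147)) = ((1/(-94) - 71*(-94)) - 18349)*(15211 + (½)/(-147)) = ((-1/94 + 6674) - 18349)*(15211 + (½)*(-1/147)) = (627355/94 - 18349)*(15211 - 1/294) = -1097451/94*4472033/294 = -1635945695961/9212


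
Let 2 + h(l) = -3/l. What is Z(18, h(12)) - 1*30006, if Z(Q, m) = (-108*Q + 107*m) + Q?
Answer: -128691/4 ≈ -32173.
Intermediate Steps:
h(l) = -2 - 3/l
Z(Q, m) = -107*Q + 107*m
Z(18, h(12)) - 1*30006 = (-107*18 + 107*(-2 - 3/12)) - 1*30006 = (-1926 + 107*(-2 - 3*1/12)) - 30006 = (-1926 + 107*(-2 - ¼)) - 30006 = (-1926 + 107*(-9/4)) - 30006 = (-1926 - 963/4) - 30006 = -8667/4 - 30006 = -128691/4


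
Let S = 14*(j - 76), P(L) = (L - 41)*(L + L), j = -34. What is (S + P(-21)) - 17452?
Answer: -16388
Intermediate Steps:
P(L) = 2*L*(-41 + L) (P(L) = (-41 + L)*(2*L) = 2*L*(-41 + L))
S = -1540 (S = 14*(-34 - 76) = 14*(-110) = -1540)
(S + P(-21)) - 17452 = (-1540 + 2*(-21)*(-41 - 21)) - 17452 = (-1540 + 2*(-21)*(-62)) - 17452 = (-1540 + 2604) - 17452 = 1064 - 17452 = -16388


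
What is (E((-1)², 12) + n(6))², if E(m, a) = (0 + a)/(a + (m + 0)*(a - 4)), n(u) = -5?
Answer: 484/25 ≈ 19.360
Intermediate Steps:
E(m, a) = a/(a + m*(-4 + a))
(E((-1)², 12) + n(6))² = (12/(12 - 4*(-1)² + 12*(-1)²) - 5)² = (12/(12 - 4*1 + 12*1) - 5)² = (12/(12 - 4 + 12) - 5)² = (12/20 - 5)² = (12*(1/20) - 5)² = (⅗ - 5)² = (-22/5)² = 484/25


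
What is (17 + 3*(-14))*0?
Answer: 0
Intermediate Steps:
(17 + 3*(-14))*0 = (17 - 42)*0 = -25*0 = 0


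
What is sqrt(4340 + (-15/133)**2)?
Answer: sqrt(76770485)/133 ≈ 65.879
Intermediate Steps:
sqrt(4340 + (-15/133)**2) = sqrt(4340 + 225/17689) = sqrt(76770485/17689) = sqrt(76770485)/133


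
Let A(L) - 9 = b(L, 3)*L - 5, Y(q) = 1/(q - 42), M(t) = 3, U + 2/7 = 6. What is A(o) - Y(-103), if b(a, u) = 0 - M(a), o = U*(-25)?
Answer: 439067/1015 ≈ 432.58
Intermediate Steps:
U = 40/7 (U = -2/7 + 6 = 40/7 ≈ 5.7143)
o = -1000/7 (o = (40/7)*(-25) = -1000/7 ≈ -142.86)
Y(q) = 1/(-42 + q)
b(a, u) = -3 (b(a, u) = 0 - 1*3 = 0 - 3 = -3)
A(L) = 4 - 3*L (A(L) = 9 + (-3*L - 5) = 9 + (-5 - 3*L) = 4 - 3*L)
A(o) - Y(-103) = (4 - 3*(-1000/7)) - 1/(-42 - 103) = (4 + 3000/7) - 1/(-145) = 3028/7 - 1*(-1/145) = 3028/7 + 1/145 = 439067/1015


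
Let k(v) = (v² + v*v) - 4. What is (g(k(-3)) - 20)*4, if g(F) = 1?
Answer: -76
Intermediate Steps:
k(v) = -4 + 2*v² (k(v) = (v² + v²) - 4 = 2*v² - 4 = -4 + 2*v²)
(g(k(-3)) - 20)*4 = (1 - 20)*4 = -19*4 = -76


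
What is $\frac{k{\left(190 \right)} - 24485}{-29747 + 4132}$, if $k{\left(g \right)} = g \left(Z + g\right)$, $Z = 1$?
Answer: $- \frac{2361}{5123} \approx -0.46086$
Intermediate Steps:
$k{\left(g \right)} = g \left(1 + g\right)$
$\frac{k{\left(190 \right)} - 24485}{-29747 + 4132} = \frac{190 \left(1 + 190\right) - 24485}{-29747 + 4132} = \frac{190 \cdot 191 - 24485}{-25615} = \left(36290 - 24485\right) \left(- \frac{1}{25615}\right) = 11805 \left(- \frac{1}{25615}\right) = - \frac{2361}{5123}$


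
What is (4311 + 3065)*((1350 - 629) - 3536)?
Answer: -20763440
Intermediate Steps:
(4311 + 3065)*((1350 - 629) - 3536) = 7376*(721 - 3536) = 7376*(-2815) = -20763440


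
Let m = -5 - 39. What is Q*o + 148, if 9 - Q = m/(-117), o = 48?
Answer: 21916/39 ≈ 561.95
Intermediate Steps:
m = -44
Q = 1009/117 (Q = 9 - (-44)/(-117) = 9 - (-44)*(-1)/117 = 9 - 1*44/117 = 9 - 44/117 = 1009/117 ≈ 8.6239)
Q*o + 148 = (1009/117)*48 + 148 = 16144/39 + 148 = 21916/39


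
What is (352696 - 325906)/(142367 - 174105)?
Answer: -13395/15869 ≈ -0.84410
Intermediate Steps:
(352696 - 325906)/(142367 - 174105) = 26790/(-31738) = 26790*(-1/31738) = -13395/15869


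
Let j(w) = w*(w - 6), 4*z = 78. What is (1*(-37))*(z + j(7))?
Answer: -1961/2 ≈ -980.50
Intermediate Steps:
z = 39/2 (z = (1/4)*78 = 39/2 ≈ 19.500)
j(w) = w*(-6 + w)
(1*(-37))*(z + j(7)) = (1*(-37))*(39/2 + 7*(-6 + 7)) = -37*(39/2 + 7*1) = -37*(39/2 + 7) = -37*53/2 = -1961/2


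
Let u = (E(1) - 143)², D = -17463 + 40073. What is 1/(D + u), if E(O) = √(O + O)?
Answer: 43061/1854086129 + 286*√2/1854086129 ≈ 2.3443e-5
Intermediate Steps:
E(O) = √2*√O (E(O) = √(2*O) = √2*√O)
D = 22610
u = (-143 + √2)² (u = (√2*√1 - 143)² = (√2*1 - 143)² = (√2 - 143)² = (-143 + √2)² ≈ 20047.)
1/(D + u) = 1/(22610 + (143 - √2)²)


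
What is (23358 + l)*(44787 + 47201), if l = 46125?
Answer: 6391602204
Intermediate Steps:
(23358 + l)*(44787 + 47201) = (23358 + 46125)*(44787 + 47201) = 69483*91988 = 6391602204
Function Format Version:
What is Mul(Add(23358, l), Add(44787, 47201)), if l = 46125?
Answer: 6391602204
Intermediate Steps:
Mul(Add(23358, l), Add(44787, 47201)) = Mul(Add(23358, 46125), Add(44787, 47201)) = Mul(69483, 91988) = 6391602204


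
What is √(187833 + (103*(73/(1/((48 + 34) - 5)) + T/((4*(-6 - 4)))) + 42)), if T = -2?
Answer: √76684315/10 ≈ 875.70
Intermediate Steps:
√(187833 + (103*(73/(1/((48 + 34) - 5)) + T/((4*(-6 - 4)))) + 42)) = √(187833 + (103*(73/(1/((48 + 34) - 5)) - 2*1/(4*(-6 - 4))) + 42)) = √(187833 + (103*(73/(1/(82 - 5)) - 2/(4*(-10))) + 42)) = √(187833 + (103*(73/(1/77) - 2/(-40)) + 42)) = √(187833 + (103*(73/(1/77) - 2*(-1/40)) + 42)) = √(187833 + (103*(73*77 + 1/20) + 42)) = √(187833 + (103*(5621 + 1/20) + 42)) = √(187833 + (103*(112421/20) + 42)) = √(187833 + (11579363/20 + 42)) = √(187833 + 11580203/20) = √(15336863/20) = √76684315/10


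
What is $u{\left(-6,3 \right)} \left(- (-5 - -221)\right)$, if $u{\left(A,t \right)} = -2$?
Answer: $432$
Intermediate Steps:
$u{\left(-6,3 \right)} \left(- (-5 - -221)\right) = - 2 \left(- (-5 - -221)\right) = - 2 \left(- (-5 + 221)\right) = - 2 \left(\left(-1\right) 216\right) = \left(-2\right) \left(-216\right) = 432$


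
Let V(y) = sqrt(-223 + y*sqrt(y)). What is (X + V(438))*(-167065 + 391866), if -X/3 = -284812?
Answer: 192078067236 + 224801*sqrt(-223 + 438*sqrt(438)) ≈ 1.9210e+11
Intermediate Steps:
X = 854436 (X = -3*(-284812) = 854436)
V(y) = sqrt(-223 + y**(3/2))
(X + V(438))*(-167065 + 391866) = (854436 + sqrt(-223 + 438**(3/2)))*(-167065 + 391866) = (854436 + sqrt(-223 + 438*sqrt(438)))*224801 = 192078067236 + 224801*sqrt(-223 + 438*sqrt(438))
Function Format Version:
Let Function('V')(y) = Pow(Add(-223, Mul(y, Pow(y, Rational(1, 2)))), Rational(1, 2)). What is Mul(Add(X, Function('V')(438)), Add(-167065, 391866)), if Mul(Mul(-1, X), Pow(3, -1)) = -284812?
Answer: Add(192078067236, Mul(224801, Pow(Add(-223, Mul(438, Pow(438, Rational(1, 2)))), Rational(1, 2)))) ≈ 1.9210e+11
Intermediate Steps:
X = 854436 (X = Mul(-3, -284812) = 854436)
Function('V')(y) = Pow(Add(-223, Pow(y, Rational(3, 2))), Rational(1, 2))
Mul(Add(X, Function('V')(438)), Add(-167065, 391866)) = Mul(Add(854436, Pow(Add(-223, Pow(438, Rational(3, 2))), Rational(1, 2))), Add(-167065, 391866)) = Mul(Add(854436, Pow(Add(-223, Mul(438, Pow(438, Rational(1, 2)))), Rational(1, 2))), 224801) = Add(192078067236, Mul(224801, Pow(Add(-223, Mul(438, Pow(438, Rational(1, 2)))), Rational(1, 2))))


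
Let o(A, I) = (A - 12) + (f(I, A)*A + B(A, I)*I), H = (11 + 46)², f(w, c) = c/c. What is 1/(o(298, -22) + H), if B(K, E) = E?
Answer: 1/4317 ≈ 0.00023164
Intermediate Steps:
f(w, c) = 1
H = 3249 (H = 57² = 3249)
o(A, I) = -12 + I² + 2*A (o(A, I) = (A - 12) + (1*A + I*I) = (-12 + A) + (A + I²) = -12 + I² + 2*A)
1/(o(298, -22) + H) = 1/((-12 + (-22)² + 2*298) + 3249) = 1/((-12 + 484 + 596) + 3249) = 1/(1068 + 3249) = 1/4317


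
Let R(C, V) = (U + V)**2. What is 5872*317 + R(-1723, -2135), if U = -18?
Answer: 6496833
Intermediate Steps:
R(C, V) = (-18 + V)**2
5872*317 + R(-1723, -2135) = 5872*317 + (-18 - 2135)**2 = 1861424 + (-2153)**2 = 1861424 + 4635409 = 6496833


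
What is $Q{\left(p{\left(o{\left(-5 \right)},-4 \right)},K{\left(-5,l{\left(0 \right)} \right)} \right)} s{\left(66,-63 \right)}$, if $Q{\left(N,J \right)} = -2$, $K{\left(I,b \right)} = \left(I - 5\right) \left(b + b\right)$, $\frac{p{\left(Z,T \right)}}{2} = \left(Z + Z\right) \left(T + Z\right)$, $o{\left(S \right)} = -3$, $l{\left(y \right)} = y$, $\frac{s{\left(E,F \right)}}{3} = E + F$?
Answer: $-18$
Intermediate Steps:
$s{\left(E,F \right)} = 3 E + 3 F$ ($s{\left(E,F \right)} = 3 \left(E + F\right) = 3 E + 3 F$)
$p{\left(Z,T \right)} = 4 Z \left(T + Z\right)$ ($p{\left(Z,T \right)} = 2 \left(Z + Z\right) \left(T + Z\right) = 2 \cdot 2 Z \left(T + Z\right) = 4 Z \left(T + Z\right)$)
$K{\left(I,b \right)} = 2 b \left(-5 + I\right)$ ($K{\left(I,b \right)} = \left(-5 + I\right) 2 b = 2 b \left(-5 + I\right)$)
$Q{\left(p{\left(o{\left(-5 \right)},-4 \right)},K{\left(-5,l{\left(0 \right)} \right)} \right)} s{\left(66,-63 \right)} = - 2 \left(3 \cdot 66 + 3 \left(-63\right)\right) = - 2 \left(198 - 189\right) = \left(-2\right) 9 = -18$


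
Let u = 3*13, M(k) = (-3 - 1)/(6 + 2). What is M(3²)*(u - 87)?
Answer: 24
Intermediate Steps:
M(k) = -½ (M(k) = -4/8 = -4*⅛ = -½)
u = 39
M(3²)*(u - 87) = -(39 - 87)/2 = -½*(-48) = 24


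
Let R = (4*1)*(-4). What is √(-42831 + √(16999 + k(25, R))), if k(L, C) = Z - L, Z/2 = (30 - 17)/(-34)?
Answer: √(-12378159 + 17*√4905265)/17 ≈ 206.64*I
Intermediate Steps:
Z = -13/17 (Z = 2*((30 - 17)/(-34)) = 2*(13*(-1/34)) = 2*(-13/34) = -13/17 ≈ -0.76471)
R = -16 (R = 4*(-4) = -16)
k(L, C) = -13/17 - L
√(-42831 + √(16999 + k(25, R))) = √(-42831 + √(16999 + (-13/17 - 1*25))) = √(-42831 + √(16999 + (-13/17 - 25))) = √(-42831 + √(16999 - 438/17)) = √(-42831 + √(288545/17)) = √(-42831 + √4905265/17)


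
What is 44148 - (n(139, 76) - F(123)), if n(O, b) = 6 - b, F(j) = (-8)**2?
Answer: 44282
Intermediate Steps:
F(j) = 64
44148 - (n(139, 76) - F(123)) = 44148 - ((6 - 1*76) - 1*64) = 44148 - ((6 - 76) - 64) = 44148 - (-70 - 64) = 44148 - 1*(-134) = 44148 + 134 = 44282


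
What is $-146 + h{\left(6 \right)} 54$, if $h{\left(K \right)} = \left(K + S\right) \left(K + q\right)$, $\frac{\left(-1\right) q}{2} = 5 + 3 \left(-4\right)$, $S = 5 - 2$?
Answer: $9574$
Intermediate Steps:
$S = 3$ ($S = 5 - 2 = 3$)
$q = 14$ ($q = - 2 \left(5 + 3 \left(-4\right)\right) = - 2 \left(5 - 12\right) = \left(-2\right) \left(-7\right) = 14$)
$h{\left(K \right)} = \left(3 + K\right) \left(14 + K\right)$ ($h{\left(K \right)} = \left(K + 3\right) \left(K + 14\right) = \left(3 + K\right) \left(14 + K\right)$)
$-146 + h{\left(6 \right)} 54 = -146 + \left(42 + 6^{2} + 17 \cdot 6\right) 54 = -146 + \left(42 + 36 + 102\right) 54 = -146 + 180 \cdot 54 = -146 + 9720 = 9574$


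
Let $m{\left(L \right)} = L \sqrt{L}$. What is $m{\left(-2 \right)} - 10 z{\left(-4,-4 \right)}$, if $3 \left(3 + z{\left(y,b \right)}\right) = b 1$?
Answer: $\frac{130}{3} - 2 i \sqrt{2} \approx 43.333 - 2.8284 i$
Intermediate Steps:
$z{\left(y,b \right)} = -3 + \frac{b}{3}$ ($z{\left(y,b \right)} = -3 + \frac{b 1}{3} = -3 + \frac{b}{3}$)
$m{\left(L \right)} = L^{\frac{3}{2}}$
$m{\left(-2 \right)} - 10 z{\left(-4,-4 \right)} = \left(-2\right)^{\frac{3}{2}} - 10 \left(-3 + \frac{1}{3} \left(-4\right)\right) = - 2 i \sqrt{2} - 10 \left(-3 - \frac{4}{3}\right) = - 2 i \sqrt{2} - - \frac{130}{3} = - 2 i \sqrt{2} + \frac{130}{3} = \frac{130}{3} - 2 i \sqrt{2}$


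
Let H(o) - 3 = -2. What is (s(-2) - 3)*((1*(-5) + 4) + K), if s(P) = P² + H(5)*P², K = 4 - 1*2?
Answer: 5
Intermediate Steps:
K = 2 (K = 4 - 2 = 2)
H(o) = 1 (H(o) = 3 - 2 = 1)
s(P) = 2*P² (s(P) = P² + 1*P² = P² + P² = 2*P²)
(s(-2) - 3)*((1*(-5) + 4) + K) = (2*(-2)² - 3)*((1*(-5) + 4) + 2) = (2*4 - 3)*((-5 + 4) + 2) = (8 - 3)*(-1 + 2) = 5*1 = 5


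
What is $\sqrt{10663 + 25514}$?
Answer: $\sqrt{36177} \approx 190.2$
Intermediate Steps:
$\sqrt{10663 + 25514} = \sqrt{36177}$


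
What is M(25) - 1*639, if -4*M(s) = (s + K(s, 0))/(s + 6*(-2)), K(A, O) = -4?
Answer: -33249/52 ≈ -639.40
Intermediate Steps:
M(s) = -(-4 + s)/(4*(-12 + s)) (M(s) = -(s - 4)/(4*(s + 6*(-2))) = -(-4 + s)/(4*(s - 12)) = -(-4 + s)/(4*(-12 + s)))
M(25) - 1*639 = (4 - 1*25)/(4*(-12 + 25)) - 1*639 = (¼)*(4 - 25)/13 - 639 = (¼)*(1/13)*(-21) - 639 = -21/52 - 639 = -33249/52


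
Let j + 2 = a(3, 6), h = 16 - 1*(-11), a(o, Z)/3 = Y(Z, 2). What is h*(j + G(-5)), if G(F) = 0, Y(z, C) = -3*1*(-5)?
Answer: 1161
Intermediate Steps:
Y(z, C) = 15 (Y(z, C) = -3*(-5) = 15)
a(o, Z) = 45 (a(o, Z) = 3*15 = 45)
h = 27 (h = 16 + 11 = 27)
j = 43 (j = -2 + 45 = 43)
h*(j + G(-5)) = 27*(43 + 0) = 27*43 = 1161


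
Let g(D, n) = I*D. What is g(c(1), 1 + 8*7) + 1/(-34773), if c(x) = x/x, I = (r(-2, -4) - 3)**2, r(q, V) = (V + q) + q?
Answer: 4207532/34773 ≈ 121.00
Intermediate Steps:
r(q, V) = V + 2*q
I = 121 (I = ((-4 + 2*(-2)) - 3)**2 = ((-4 - 4) - 3)**2 = (-8 - 3)**2 = (-11)**2 = 121)
c(x) = 1
g(D, n) = 121*D
g(c(1), 1 + 8*7) + 1/(-34773) = 121*1 + 1/(-34773) = 121 - 1/34773 = 4207532/34773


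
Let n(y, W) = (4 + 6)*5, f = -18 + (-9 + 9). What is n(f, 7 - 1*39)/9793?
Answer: 50/9793 ≈ 0.0051057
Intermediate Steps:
f = -18 (f = -18 + 0 = -18)
n(y, W) = 50 (n(y, W) = 10*5 = 50)
n(f, 7 - 1*39)/9793 = 50/9793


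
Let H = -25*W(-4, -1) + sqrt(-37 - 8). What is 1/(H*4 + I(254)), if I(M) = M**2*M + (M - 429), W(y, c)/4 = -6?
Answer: 16389289/268608793926241 - 12*I*sqrt(5)/268608793926241 ≈ 6.1015e-8 - 9.9896e-14*I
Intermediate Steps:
W(y, c) = -24 (W(y, c) = 4*(-6) = -24)
H = 600 + 3*I*sqrt(5) (H = -25*(-24) + sqrt(-37 - 8) = 600 + sqrt(-45) = 600 + 3*I*sqrt(5) ≈ 600.0 + 6.7082*I)
I(M) = -429 + M + M**3 (I(M) = M**3 + (-429 + M) = -429 + M + M**3)
1/(H*4 + I(254)) = 1/((600 + 3*I*sqrt(5))*4 + (-429 + 254 + 254**3)) = 1/((2400 + 12*I*sqrt(5)) + (-429 + 254 + 16387064)) = 1/((2400 + 12*I*sqrt(5)) + 16386889) = 1/(16389289 + 12*I*sqrt(5))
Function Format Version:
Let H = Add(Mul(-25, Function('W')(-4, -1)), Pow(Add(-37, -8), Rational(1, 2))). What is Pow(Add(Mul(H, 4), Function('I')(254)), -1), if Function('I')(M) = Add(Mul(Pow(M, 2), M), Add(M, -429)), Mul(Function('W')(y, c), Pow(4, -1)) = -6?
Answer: Add(Rational(16389289, 268608793926241), Mul(Rational(-12, 268608793926241), I, Pow(5, Rational(1, 2)))) ≈ Add(6.1015e-8, Mul(-9.9896e-14, I))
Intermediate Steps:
Function('W')(y, c) = -24 (Function('W')(y, c) = Mul(4, -6) = -24)
H = Add(600, Mul(3, I, Pow(5, Rational(1, 2)))) (H = Add(Mul(-25, -24), Pow(Add(-37, -8), Rational(1, 2))) = Add(600, Pow(-45, Rational(1, 2))) = Add(600, Mul(3, I, Pow(5, Rational(1, 2)))) ≈ Add(600.00, Mul(6.7082, I)))
Function('I')(M) = Add(-429, M, Pow(M, 3)) (Function('I')(M) = Add(Pow(M, 3), Add(-429, M)) = Add(-429, M, Pow(M, 3)))
Pow(Add(Mul(H, 4), Function('I')(254)), -1) = Pow(Add(Mul(Add(600, Mul(3, I, Pow(5, Rational(1, 2)))), 4), Add(-429, 254, Pow(254, 3))), -1) = Pow(Add(Add(2400, Mul(12, I, Pow(5, Rational(1, 2)))), Add(-429, 254, 16387064)), -1) = Pow(Add(Add(2400, Mul(12, I, Pow(5, Rational(1, 2)))), 16386889), -1) = Pow(Add(16389289, Mul(12, I, Pow(5, Rational(1, 2)))), -1)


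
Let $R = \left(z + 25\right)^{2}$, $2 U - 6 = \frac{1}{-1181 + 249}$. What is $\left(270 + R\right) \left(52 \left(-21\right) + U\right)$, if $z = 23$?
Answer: $- \frac{2612477439}{932} \approx -2.8031 \cdot 10^{6}$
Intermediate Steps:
$U = \frac{5591}{1864}$ ($U = 3 + \frac{1}{2 \left(-1181 + 249\right)} = 3 + \frac{1}{2 \left(-932\right)} = 3 + \frac{1}{2} \left(- \frac{1}{932}\right) = 3 - \frac{1}{1864} = \frac{5591}{1864} \approx 2.9995$)
$R = 2304$ ($R = \left(23 + 25\right)^{2} = 48^{2} = 2304$)
$\left(270 + R\right) \left(52 \left(-21\right) + U\right) = \left(270 + 2304\right) \left(52 \left(-21\right) + \frac{5591}{1864}\right) = 2574 \left(-1092 + \frac{5591}{1864}\right) = 2574 \left(- \frac{2029897}{1864}\right) = - \frac{2612477439}{932}$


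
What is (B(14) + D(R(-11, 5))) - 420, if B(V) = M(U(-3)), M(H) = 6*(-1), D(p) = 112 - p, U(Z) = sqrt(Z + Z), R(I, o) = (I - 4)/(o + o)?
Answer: -625/2 ≈ -312.50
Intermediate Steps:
R(I, o) = (-4 + I)/(2*o) (R(I, o) = (-4 + I)/((2*o)) = (-4 + I)*(1/(2*o)) = (-4 + I)/(2*o))
U(Z) = sqrt(2)*sqrt(Z) (U(Z) = sqrt(2*Z) = sqrt(2)*sqrt(Z))
M(H) = -6
B(V) = -6
(B(14) + D(R(-11, 5))) - 420 = (-6 + (112 - (-4 - 11)/(2*5))) - 420 = (-6 + (112 - (-15)/(2*5))) - 420 = (-6 + (112 - 1*(-3/2))) - 420 = (-6 + (112 + 3/2)) - 420 = (-6 + 227/2) - 420 = 215/2 - 420 = -625/2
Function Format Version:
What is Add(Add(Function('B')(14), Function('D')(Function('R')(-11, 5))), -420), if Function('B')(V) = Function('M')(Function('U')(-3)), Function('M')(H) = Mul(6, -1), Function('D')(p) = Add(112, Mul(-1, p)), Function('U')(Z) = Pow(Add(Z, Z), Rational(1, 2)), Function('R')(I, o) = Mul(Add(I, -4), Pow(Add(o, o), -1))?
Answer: Rational(-625, 2) ≈ -312.50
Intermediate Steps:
Function('R')(I, o) = Mul(Rational(1, 2), Pow(o, -1), Add(-4, I)) (Function('R')(I, o) = Mul(Add(-4, I), Pow(Mul(2, o), -1)) = Mul(Add(-4, I), Mul(Rational(1, 2), Pow(o, -1))) = Mul(Rational(1, 2), Pow(o, -1), Add(-4, I)))
Function('U')(Z) = Mul(Pow(2, Rational(1, 2)), Pow(Z, Rational(1, 2))) (Function('U')(Z) = Pow(Mul(2, Z), Rational(1, 2)) = Mul(Pow(2, Rational(1, 2)), Pow(Z, Rational(1, 2))))
Function('M')(H) = -6
Function('B')(V) = -6
Add(Add(Function('B')(14), Function('D')(Function('R')(-11, 5))), -420) = Add(Add(-6, Add(112, Mul(-1, Mul(Rational(1, 2), Pow(5, -1), Add(-4, -11))))), -420) = Add(Add(-6, Add(112, Mul(-1, Mul(Rational(1, 2), Rational(1, 5), -15)))), -420) = Add(Add(-6, Add(112, Mul(-1, Rational(-3, 2)))), -420) = Add(Add(-6, Add(112, Rational(3, 2))), -420) = Add(Add(-6, Rational(227, 2)), -420) = Add(Rational(215, 2), -420) = Rational(-625, 2)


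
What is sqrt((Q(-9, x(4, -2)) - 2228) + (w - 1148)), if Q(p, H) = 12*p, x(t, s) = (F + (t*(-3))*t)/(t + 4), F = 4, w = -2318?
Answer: I*sqrt(5802) ≈ 76.171*I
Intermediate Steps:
x(t, s) = (4 - 3*t**2)/(4 + t) (x(t, s) = (4 + (t*(-3))*t)/(t + 4) = (4 + (-3*t)*t)/(4 + t) = (4 - 3*t**2)/(4 + t))
sqrt((Q(-9, x(4, -2)) - 2228) + (w - 1148)) = sqrt((12*(-9) - 2228) + (-2318 - 1148)) = sqrt((-108 - 2228) - 3466) = sqrt(-2336 - 3466) = sqrt(-5802) = I*sqrt(5802)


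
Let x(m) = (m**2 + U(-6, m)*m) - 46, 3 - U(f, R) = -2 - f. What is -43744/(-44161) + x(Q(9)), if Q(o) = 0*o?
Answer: -1987662/44161 ≈ -45.009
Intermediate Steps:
U(f, R) = 5 + f (U(f, R) = 3 - (-2 - f) = 3 + (2 + f) = 5 + f)
Q(o) = 0
x(m) = -46 + m**2 - m (x(m) = (m**2 + (5 - 6)*m) - 46 = (m**2 - m) - 46 = -46 + m**2 - m)
-43744/(-44161) + x(Q(9)) = -43744/(-44161) + (-46 + 0**2 - 1*0) = -43744*(-1/44161) + (-46 + 0 + 0) = 43744/44161 - 46 = -1987662/44161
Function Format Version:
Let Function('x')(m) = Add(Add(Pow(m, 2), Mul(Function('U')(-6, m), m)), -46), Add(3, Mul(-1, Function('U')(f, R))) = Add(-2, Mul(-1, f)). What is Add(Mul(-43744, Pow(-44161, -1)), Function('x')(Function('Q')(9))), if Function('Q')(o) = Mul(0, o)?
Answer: Rational(-1987662, 44161) ≈ -45.009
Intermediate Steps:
Function('U')(f, R) = Add(5, f) (Function('U')(f, R) = Add(3, Mul(-1, Add(-2, Mul(-1, f)))) = Add(3, Add(2, f)) = Add(5, f))
Function('Q')(o) = 0
Function('x')(m) = Add(-46, Pow(m, 2), Mul(-1, m)) (Function('x')(m) = Add(Add(Pow(m, 2), Mul(Add(5, -6), m)), -46) = Add(Add(Pow(m, 2), Mul(-1, m)), -46) = Add(-46, Pow(m, 2), Mul(-1, m)))
Add(Mul(-43744, Pow(-44161, -1)), Function('x')(Function('Q')(9))) = Add(Mul(-43744, Pow(-44161, -1)), Add(-46, Pow(0, 2), Mul(-1, 0))) = Add(Mul(-43744, Rational(-1, 44161)), Add(-46, 0, 0)) = Add(Rational(43744, 44161), -46) = Rational(-1987662, 44161)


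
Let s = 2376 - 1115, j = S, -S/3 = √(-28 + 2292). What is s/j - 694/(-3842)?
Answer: 347/1921 - 1261*√566/3396 ≈ -8.6533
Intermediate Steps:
S = -6*√566 (S = -3*√(-28 + 2292) = -6*√566 ≈ -142.74)
j = -6*√566 ≈ -142.74
s = 1261
s/j - 694/(-3842) = 1261/((-6*√566)) - 694/(-3842) = 1261*(-√566/3396) - 694*(-1/3842) = -1261*√566/3396 + 347/1921 = 347/1921 - 1261*√566/3396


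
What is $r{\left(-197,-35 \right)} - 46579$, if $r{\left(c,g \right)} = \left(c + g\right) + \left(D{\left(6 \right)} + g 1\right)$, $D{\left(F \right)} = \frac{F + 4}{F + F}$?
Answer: $- \frac{281071}{6} \approx -46845.0$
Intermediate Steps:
$D{\left(F \right)} = \frac{4 + F}{2 F}$
$r{\left(c,g \right)} = \frac{5}{6} + c + 2 g$ ($r{\left(c,g \right)} = \left(c + g\right) + \left(\frac{4 + 6}{2 \cdot 6} + g 1\right) = \left(c + g\right) + \left(\frac{1}{2} \cdot \frac{1}{6} \cdot 10 + g\right) = \left(c + g\right) + \left(\frac{5}{6} + g\right) = \frac{5}{6} + c + 2 g$)
$r{\left(-197,-35 \right)} - 46579 = \left(\frac{5}{6} - 197 + 2 \left(-35\right)\right) - 46579 = \left(\frac{5}{6} - 197 - 70\right) - 46579 = - \frac{1597}{6} - 46579 = - \frac{281071}{6}$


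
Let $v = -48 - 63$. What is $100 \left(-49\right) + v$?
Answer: $-5011$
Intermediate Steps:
$v = -111$ ($v = -48 - 63 = -111$)
$100 \left(-49\right) + v = 100 \left(-49\right) - 111 = -4900 - 111 = -5011$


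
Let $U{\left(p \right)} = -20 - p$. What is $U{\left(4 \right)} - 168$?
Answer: $-192$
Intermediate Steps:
$U{\left(4 \right)} - 168 = \left(-20 - 4\right) - 168 = -24 - 168 = -192$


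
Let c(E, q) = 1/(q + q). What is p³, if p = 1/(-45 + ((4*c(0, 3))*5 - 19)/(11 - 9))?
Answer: -216/31855013 ≈ -6.7807e-6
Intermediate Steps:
c(E, q) = 1/(2*q)
p = -6/317 (p = 1/(-45 + ((4*((½)/3))*5 - 19)/(11 - 9)) = 1/(-45 + ((4*((½)*(⅓)))*5 - 19)/2) = 1/(-45 + ((4*(⅙))*5 - 19)*(½)) = 1/(-45 + ((⅔)*5 - 19)*(½)) = 1/(-45 + (10/3 - 19)*(½)) = 1/(-45 - 47/3*½) = 1/(-45 - 47/6) = 1/(-317/6) = -6/317 ≈ -0.018927)
p³ = (-6/317)³ = -216/31855013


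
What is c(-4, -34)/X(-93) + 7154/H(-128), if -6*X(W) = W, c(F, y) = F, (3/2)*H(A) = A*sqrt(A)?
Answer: -8/31 + 10731*I*sqrt(2)/2048 ≈ -0.25806 + 7.4101*I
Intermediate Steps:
H(A) = 2*A**(3/2)/3 (H(A) = 2*(A*sqrt(A))/3 = 2*A**(3/2)/3)
X(W) = -W/6
c(-4, -34)/X(-93) + 7154/H(-128) = -4/((-1/6*(-93))) + 7154/((2*(-128)**(3/2)/3)) = -4/31/2 + 7154/((2*(-1024*I*sqrt(2))/3)) = -4*2/31 + 7154/((-2048*I*sqrt(2)/3)) = -8/31 + 7154*(3*I*sqrt(2)/4096) = -8/31 + 10731*I*sqrt(2)/2048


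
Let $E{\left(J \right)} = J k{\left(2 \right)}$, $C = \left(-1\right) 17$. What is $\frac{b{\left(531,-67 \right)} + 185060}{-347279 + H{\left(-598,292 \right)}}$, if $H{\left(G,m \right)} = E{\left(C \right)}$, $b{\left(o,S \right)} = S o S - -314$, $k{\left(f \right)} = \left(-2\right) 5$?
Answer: $- \frac{2569033}{347109} \approx -7.4012$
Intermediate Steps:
$k{\left(f \right)} = -10$
$C = -17$
$E{\left(J \right)} = - 10 J$ ($E{\left(J \right)} = J \left(-10\right) = - 10 J$)
$b{\left(o,S \right)} = 314 + o S^{2}$ ($b{\left(o,S \right)} = o S^{2} + 314 = 314 + o S^{2}$)
$H{\left(G,m \right)} = 170$ ($H{\left(G,m \right)} = \left(-10\right) \left(-17\right) = 170$)
$\frac{b{\left(531,-67 \right)} + 185060}{-347279 + H{\left(-598,292 \right)}} = \frac{\left(314 + 531 \left(-67\right)^{2}\right) + 185060}{-347279 + 170} = \frac{\left(314 + 531 \cdot 4489\right) + 185060}{-347109} = \left(\left(314 + 2383659\right) + 185060\right) \left(- \frac{1}{347109}\right) = \left(2383973 + 185060\right) \left(- \frac{1}{347109}\right) = 2569033 \left(- \frac{1}{347109}\right) = - \frac{2569033}{347109}$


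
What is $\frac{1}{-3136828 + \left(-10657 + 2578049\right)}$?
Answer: $- \frac{1}{569436} \approx -1.7561 \cdot 10^{-6}$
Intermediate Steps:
$\frac{1}{-3136828 + \left(-10657 + 2578049\right)} = \frac{1}{-3136828 + 2567392} = \frac{1}{-569436} = - \frac{1}{569436}$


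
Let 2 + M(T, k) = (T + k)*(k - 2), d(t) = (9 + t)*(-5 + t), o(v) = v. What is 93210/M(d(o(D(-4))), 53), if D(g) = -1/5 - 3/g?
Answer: 37284000/213451 ≈ 174.67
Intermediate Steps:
D(g) = -⅕ - 3/g (D(g) = -1*⅕ - 3/g = -⅕ - 3/g)
d(t) = (-5 + t)*(9 + t)
M(T, k) = -2 + (-2 + k)*(T + k) (M(T, k) = -2 + (T + k)*(k - 2) = -2 + (T + k)*(-2 + k) = -2 + (-2 + k)*(T + k))
93210/M(d(o(D(-4))), 53) = 93210/(-2 + 53² - 2*(-45 + ((⅕)*(-15 - 1*(-4))/(-4))² + 4*((⅕)*(-15 - 1*(-4))/(-4))) - 2*53 + (-45 + ((⅕)*(-15 - 1*(-4))/(-4))² + 4*((⅕)*(-15 - 1*(-4))/(-4)))*53) = 93210/(-2 + 2809 - 2*(-45 + ((⅕)*(-¼)*(-15 + 4))² + 4*((⅕)*(-¼)*(-15 + 4))) - 106 + (-45 + ((⅕)*(-¼)*(-15 + 4))² + 4*((⅕)*(-¼)*(-15 + 4)))*53) = 93210/(-2 + 2809 - 2*(-45 + ((⅕)*(-¼)*(-11))² + 4*((⅕)*(-¼)*(-11))) - 106 + (-45 + ((⅕)*(-¼)*(-11))² + 4*((⅕)*(-¼)*(-11)))*53) = 93210/(-2 + 2809 - 2*(-45 + (11/20)² + 4*(11/20)) - 106 + (-45 + (11/20)² + 4*(11/20))*53) = 93210/(-2 + 2809 - 2*(-45 + 121/400 + 11/5) - 106 + (-45 + 121/400 + 11/5)*53) = 93210/(-2 + 2809 - 2*(-16999/400) - 106 - 16999/400*53) = 93210/(-2 + 2809 + 16999/200 - 106 - 900947/400) = 93210/(213451/400) = 93210*(400/213451) = 37284000/213451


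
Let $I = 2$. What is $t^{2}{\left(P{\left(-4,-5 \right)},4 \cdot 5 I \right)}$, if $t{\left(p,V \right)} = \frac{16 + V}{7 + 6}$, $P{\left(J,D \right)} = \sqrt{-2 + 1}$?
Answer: $\frac{3136}{169} \approx 18.556$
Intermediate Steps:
$P{\left(J,D \right)} = i$ ($P{\left(J,D \right)} = \sqrt{-1} = i$)
$t{\left(p,V \right)} = \frac{16}{13} + \frac{V}{13}$ ($t{\left(p,V \right)} = \frac{16 + V}{13} = \left(16 + V\right) \frac{1}{13} = \frac{16}{13} + \frac{V}{13}$)
$t^{2}{\left(P{\left(-4,-5 \right)},4 \cdot 5 I \right)} = \left(\frac{16}{13} + \frac{4 \cdot 5 \cdot 2}{13}\right)^{2} = \left(\frac{16}{13} + \frac{20 \cdot 2}{13}\right)^{2} = \left(\frac{16}{13} + \frac{1}{13} \cdot 40\right)^{2} = \left(\frac{16}{13} + \frac{40}{13}\right)^{2} = \left(\frac{56}{13}\right)^{2} = \frac{3136}{169}$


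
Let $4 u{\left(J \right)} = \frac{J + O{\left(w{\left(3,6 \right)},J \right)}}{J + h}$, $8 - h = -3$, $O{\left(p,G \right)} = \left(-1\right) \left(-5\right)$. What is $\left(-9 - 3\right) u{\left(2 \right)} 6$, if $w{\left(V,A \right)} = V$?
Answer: $- \frac{126}{13} \approx -9.6923$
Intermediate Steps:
$O{\left(p,G \right)} = 5$
$h = 11$ ($h = 8 - -3 = 8 + 3 = 11$)
$u{\left(J \right)} = \frac{5 + J}{4 \left(11 + J\right)}$ ($u{\left(J \right)} = \frac{\left(J + 5\right) \frac{1}{J + 11}}{4} = \frac{\left(5 + J\right) \frac{1}{11 + J}}{4} = \frac{\frac{1}{11 + J} \left(5 + J\right)}{4} = \frac{5 + J}{4 \left(11 + J\right)}$)
$\left(-9 - 3\right) u{\left(2 \right)} 6 = \left(-9 - 3\right) \frac{5 + 2}{4 \left(11 + 2\right)} 6 = \left(-9 - 3\right) \frac{1}{4} \cdot \frac{1}{13} \cdot 7 \cdot 6 = - 12 \cdot \frac{1}{4} \cdot \frac{1}{13} \cdot 7 \cdot 6 = \left(-12\right) \frac{7}{52} \cdot 6 = \left(- \frac{21}{13}\right) 6 = - \frac{126}{13}$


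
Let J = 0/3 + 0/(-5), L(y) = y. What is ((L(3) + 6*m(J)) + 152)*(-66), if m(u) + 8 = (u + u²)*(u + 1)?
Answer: -7062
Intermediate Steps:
J = 0 (J = 0*(⅓) + 0*(-⅕) = 0 + 0 = 0)
m(u) = -8 + (1 + u)*(u + u²) (m(u) = -8 + (u + u²)*(u + 1) = -8 + (u + u²)*(1 + u) = -8 + (1 + u)*(u + u²))
((L(3) + 6*m(J)) + 152)*(-66) = ((3 + 6*(-8 + 0 + 0³ + 2*0²)) + 152)*(-66) = ((3 + 6*(-8 + 0 + 0 + 2*0)) + 152)*(-66) = ((3 + 6*(-8 + 0 + 0 + 0)) + 152)*(-66) = ((3 + 6*(-8)) + 152)*(-66) = ((3 - 48) + 152)*(-66) = (-45 + 152)*(-66) = 107*(-66) = -7062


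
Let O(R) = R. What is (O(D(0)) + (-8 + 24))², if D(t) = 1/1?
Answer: 289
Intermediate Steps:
D(t) = 1
(O(D(0)) + (-8 + 24))² = (1 + (-8 + 24))² = (1 + 16)² = 17² = 289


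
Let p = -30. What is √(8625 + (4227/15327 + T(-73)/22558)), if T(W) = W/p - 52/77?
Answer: √16981163487732234906019905/44370796470 ≈ 92.872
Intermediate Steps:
T(W) = -52/77 - W/30 (T(W) = W/(-30) - 52/77 = W*(-1/30) - 52*1/77 = -W/30 - 52/77 = -52/77 - W/30)
√(8625 + (4227/15327 + T(-73)/22558)) = √(8625 + (4227/15327 + (-52/77 - 1/30*(-73))/22558)) = √(8625 + (4227*(1/15327) + (-52/77 + 73/30)*(1/22558))) = √(8625 + (1409/5109 + (4061/2310)*(1/22558))) = √(8625 + (1409/5109 + 4061/52108980)) = √(8625 + 24480766823/88741592940) = √(765420719874323/88741592940) = √16981163487732234906019905/44370796470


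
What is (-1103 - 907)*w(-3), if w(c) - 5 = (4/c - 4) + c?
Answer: 6700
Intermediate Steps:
w(c) = 1 + c + 4/c (w(c) = 5 + ((4/c - 4) + c) = 5 + ((-4 + 4/c) + c) = 5 + (-4 + c + 4/c) = 1 + c + 4/c)
(-1103 - 907)*w(-3) = (-1103 - 907)*(1 - 3 + 4/(-3)) = -2010*(1 - 3 + 4*(-1/3)) = -2010*(1 - 3 - 4/3) = -2010*(-10/3) = 6700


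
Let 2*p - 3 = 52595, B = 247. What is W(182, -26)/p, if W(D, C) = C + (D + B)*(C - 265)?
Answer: -565/119 ≈ -4.7479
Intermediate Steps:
p = 26299 (p = 3/2 + (1/2)*52595 = 3/2 + 52595/2 = 26299)
W(D, C) = C + (-265 + C)*(247 + D) (W(D, C) = C + (D + 247)*(C - 265) = C + (247 + D)*(-265 + C) = C + (-265 + C)*(247 + D))
W(182, -26)/p = (-65455 - 265*182 + 248*(-26) - 26*182)/26299 = (-65455 - 48230 - 6448 - 4732)*(1/26299) = -124865*1/26299 = -565/119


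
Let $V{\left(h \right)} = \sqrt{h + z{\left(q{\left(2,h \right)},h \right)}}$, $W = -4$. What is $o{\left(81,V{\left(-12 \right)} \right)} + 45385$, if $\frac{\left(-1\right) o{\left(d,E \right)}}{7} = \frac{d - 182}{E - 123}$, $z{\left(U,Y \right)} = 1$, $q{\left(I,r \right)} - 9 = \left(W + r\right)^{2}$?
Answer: $\frac{687041939}{15140} - \frac{707 i \sqrt{11}}{15140} \approx 45379.0 - 0.15488 i$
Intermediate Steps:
$q{\left(I,r \right)} = 9 + \left(-4 + r\right)^{2}$
$V{\left(h \right)} = \sqrt{1 + h}$ ($V{\left(h \right)} = \sqrt{h + 1} = \sqrt{1 + h}$)
$o{\left(d,E \right)} = - \frac{7 \left(-182 + d\right)}{-123 + E}$ ($o{\left(d,E \right)} = - 7 \frac{d - 182}{E - 123} = - 7 \frac{-182 + d}{-123 + E} = - \frac{7 \left(-182 + d\right)}{-123 + E}$)
$o{\left(81,V{\left(-12 \right)} \right)} + 45385 = \frac{7 \left(182 - 81\right)}{-123 + \sqrt{1 - 12}} + 45385 = \frac{7 \left(182 - 81\right)}{-123 + \sqrt{-11}} + 45385 = 7 \frac{1}{-123 + i \sqrt{11}} \cdot 101 + 45385 = \frac{707}{-123 + i \sqrt{11}} + 45385 = 45385 + \frac{707}{-123 + i \sqrt{11}}$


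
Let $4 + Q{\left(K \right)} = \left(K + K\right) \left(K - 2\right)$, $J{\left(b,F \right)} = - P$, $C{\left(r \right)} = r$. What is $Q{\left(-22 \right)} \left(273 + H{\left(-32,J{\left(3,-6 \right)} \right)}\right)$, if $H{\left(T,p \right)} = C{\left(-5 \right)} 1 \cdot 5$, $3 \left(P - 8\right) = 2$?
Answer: $260896$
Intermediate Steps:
$P = \frac{26}{3}$ ($P = 8 + \frac{1}{3} \cdot 2 = 8 + \frac{2}{3} = \frac{26}{3} \approx 8.6667$)
$J{\left(b,F \right)} = - \frac{26}{3}$ ($J{\left(b,F \right)} = \left(-1\right) \frac{26}{3} = - \frac{26}{3}$)
$Q{\left(K \right)} = -4 + 2 K \left(-2 + K\right)$ ($Q{\left(K \right)} = -4 + \left(K + K\right) \left(K - 2\right) = -4 + 2 K \left(-2 + K\right)$)
$H{\left(T,p \right)} = -25$ ($H{\left(T,p \right)} = \left(-5\right) 1 \cdot 5 = \left(-5\right) 5 = -25$)
$Q{\left(-22 \right)} \left(273 + H{\left(-32,J{\left(3,-6 \right)} \right)}\right) = \left(-4 - -88 + 2 \left(-22\right)^{2}\right) \left(273 - 25\right) = \left(-4 + 88 + 2 \cdot 484\right) 248 = \left(-4 + 88 + 968\right) 248 = 1052 \cdot 248 = 260896$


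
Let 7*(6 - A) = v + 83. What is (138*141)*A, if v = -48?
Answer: 19458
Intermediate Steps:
A = 1 (A = 6 - (-48 + 83)/7 = 6 - ⅐*35 = 6 - 5 = 1)
(138*141)*A = (138*141)*1 = 19458*1 = 19458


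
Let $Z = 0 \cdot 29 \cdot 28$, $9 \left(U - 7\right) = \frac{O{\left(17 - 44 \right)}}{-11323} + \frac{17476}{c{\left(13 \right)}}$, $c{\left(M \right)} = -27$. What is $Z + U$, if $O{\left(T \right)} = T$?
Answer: $- \frac{178619596}{2751489} \approx -64.917$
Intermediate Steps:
$U = - \frac{178619596}{2751489}$ ($U = 7 + \frac{\frac{17 - 44}{-11323} + \frac{17476}{-27}}{9} = 7 + \frac{\left(-27\right) \left(- \frac{1}{11323}\right) + 17476 \left(- \frac{1}{27}\right)}{9} = 7 + \frac{\frac{27}{11323} - \frac{17476}{27}}{9} = 7 + \frac{1}{9} \left(- \frac{197880019}{305721}\right) = 7 - \frac{197880019}{2751489} = - \frac{178619596}{2751489} \approx -64.917$)
$Z = 0$ ($Z = 0 \cdot 28 = 0$)
$Z + U = 0 - \frac{178619596}{2751489} = - \frac{178619596}{2751489}$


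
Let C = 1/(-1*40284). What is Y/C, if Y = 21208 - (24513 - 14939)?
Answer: -468664056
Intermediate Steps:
Y = 11634 (Y = 21208 - 1*9574 = 21208 - 9574 = 11634)
C = -1/40284 (C = 1/(-40284) = -1/40284 ≈ -2.4824e-5)
Y/C = 11634/(-1/40284) = 11634*(-40284) = -468664056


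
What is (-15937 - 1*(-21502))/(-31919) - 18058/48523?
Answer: -846423797/1548805637 ≈ -0.54650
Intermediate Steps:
(-15937 - 1*(-21502))/(-31919) - 18058/48523 = (-15937 + 21502)*(-1/31919) - 18058*1/48523 = 5565*(-1/31919) - 18058/48523 = -5565/31919 - 18058/48523 = -846423797/1548805637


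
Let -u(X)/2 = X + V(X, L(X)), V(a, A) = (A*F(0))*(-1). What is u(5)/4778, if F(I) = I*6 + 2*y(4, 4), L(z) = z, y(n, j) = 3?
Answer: 25/2389 ≈ 0.010465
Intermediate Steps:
F(I) = 6 + 6*I (F(I) = I*6 + 2*3 = 6*I + 6 = 6 + 6*I)
V(a, A) = -6*A (V(a, A) = (A*(6 + 6*0))*(-1) = (A*(6 + 0))*(-1) = (A*6)*(-1) = (6*A)*(-1) = -6*A)
u(X) = 10*X (u(X) = -2*(X - 6*X) = -(-10)*X = 10*X)
u(5)/4778 = (10*5)/4778 = 50*(1/4778) = 25/2389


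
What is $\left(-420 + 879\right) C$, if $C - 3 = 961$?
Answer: $442476$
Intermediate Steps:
$C = 964$ ($C = 3 + 961 = 964$)
$\left(-420 + 879\right) C = \left(-420 + 879\right) 964 = 459 \cdot 964 = 442476$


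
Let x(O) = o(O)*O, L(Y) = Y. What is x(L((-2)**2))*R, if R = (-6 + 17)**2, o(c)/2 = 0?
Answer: 0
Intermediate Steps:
o(c) = 0 (o(c) = 2*0 = 0)
R = 121 (R = 11**2 = 121)
x(O) = 0 (x(O) = 0*O = 0)
x(L((-2)**2))*R = 0*121 = 0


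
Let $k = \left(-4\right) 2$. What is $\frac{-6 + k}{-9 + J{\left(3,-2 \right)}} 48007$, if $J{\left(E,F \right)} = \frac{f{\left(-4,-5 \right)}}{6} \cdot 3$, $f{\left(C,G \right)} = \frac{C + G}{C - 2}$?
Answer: $\frac{2688392}{33} \approx 81466.0$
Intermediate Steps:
$f{\left(C,G \right)} = \frac{C + G}{-2 + C}$
$J{\left(E,F \right)} = \frac{3}{4}$ ($J{\left(E,F \right)} = \frac{\frac{1}{-2 - 4} \left(-4 - 5\right)}{6} \cdot 3 = \frac{1}{-6} \left(-9\right) \frac{1}{6} \cdot 3 = \left(- \frac{1}{6}\right) \left(-9\right) \frac{1}{6} \cdot 3 = \frac{3}{2} \cdot \frac{1}{6} \cdot 3 = \frac{1}{4} \cdot 3 = \frac{3}{4}$)
$k = -8$
$\frac{-6 + k}{-9 + J{\left(3,-2 \right)}} 48007 = \frac{-6 - 8}{-9 + \frac{3}{4}} \cdot 48007 = - \frac{14}{- \frac{33}{4}} \cdot 48007 = \left(-14\right) \left(- \frac{4}{33}\right) 48007 = \frac{56}{33} \cdot 48007 = \frac{2688392}{33}$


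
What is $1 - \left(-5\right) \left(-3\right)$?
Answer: $-14$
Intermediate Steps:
$1 - \left(-5\right) \left(-3\right) = 1 - 15 = -14$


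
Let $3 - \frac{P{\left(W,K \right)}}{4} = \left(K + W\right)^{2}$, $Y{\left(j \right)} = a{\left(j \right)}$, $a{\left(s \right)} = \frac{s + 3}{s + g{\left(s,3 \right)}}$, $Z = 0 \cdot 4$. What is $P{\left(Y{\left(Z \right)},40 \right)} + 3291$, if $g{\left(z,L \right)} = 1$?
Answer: $-4093$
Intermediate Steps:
$Z = 0$
$a{\left(s \right)} = \frac{3 + s}{1 + s}$ ($a{\left(s \right)} = \frac{s + 3}{s + 1} = \frac{3 + s}{1 + s}$)
$Y{\left(j \right)} = \frac{3 + j}{1 + j}$
$P{\left(W,K \right)} = 12 - 4 \left(K + W\right)^{2}$
$P{\left(Y{\left(Z \right)},40 \right)} + 3291 = \left(12 - 4 \left(40 + \frac{3 + 0}{1 + 0}\right)^{2}\right) + 3291 = \left(12 - 4 \left(40 + 1^{-1} \cdot 3\right)^{2}\right) + 3291 = \left(12 - 4 \left(40 + 1 \cdot 3\right)^{2}\right) + 3291 = \left(12 - 4 \left(40 + 3\right)^{2}\right) + 3291 = \left(12 - 4 \cdot 43^{2}\right) + 3291 = \left(12 - 7396\right) + 3291 = -7384 + 3291 = -4093$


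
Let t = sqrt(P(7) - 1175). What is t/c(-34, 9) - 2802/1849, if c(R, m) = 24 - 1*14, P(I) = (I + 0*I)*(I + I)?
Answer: -2802/1849 + I*sqrt(1077)/10 ≈ -1.5154 + 3.2818*I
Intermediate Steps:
P(I) = 2*I**2 (P(I) = (I + 0)*(2*I) = I*(2*I) = 2*I**2)
t = I*sqrt(1077) (t = sqrt(2*7**2 - 1175) = sqrt(2*49 - 1175) = sqrt(98 - 1175) = sqrt(-1077) = I*sqrt(1077) ≈ 32.818*I)
c(R, m) = 10 (c(R, m) = 24 - 14 = 10)
t/c(-34, 9) - 2802/1849 = (I*sqrt(1077))/10 - 2802/1849 = (I*sqrt(1077))*(1/10) - 2802*1/1849 = I*sqrt(1077)/10 - 2802/1849 = -2802/1849 + I*sqrt(1077)/10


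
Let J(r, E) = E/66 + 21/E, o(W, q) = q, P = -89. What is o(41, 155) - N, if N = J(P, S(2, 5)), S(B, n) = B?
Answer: 9535/66 ≈ 144.47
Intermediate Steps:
J(r, E) = 21/E + E/66 (J(r, E) = E*(1/66) + 21/E = E/66 + 21/E = 21/E + E/66)
N = 695/66 (N = 21/2 + (1/66)*2 = 21*(1/2) + 1/33 = 21/2 + 1/33 = 695/66 ≈ 10.530)
o(41, 155) - N = 155 - 1*695/66 = 155 - 695/66 = 9535/66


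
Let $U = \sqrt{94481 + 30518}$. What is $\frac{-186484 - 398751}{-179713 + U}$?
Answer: $\frac{21034867511}{6459327474} + \frac{819329 \sqrt{2551}}{6459327474} \approx 3.2629$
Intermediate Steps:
$U = 7 \sqrt{2551}$ ($U = \sqrt{124999} = 7 \sqrt{2551} \approx 353.55$)
$\frac{-186484 - 398751}{-179713 + U} = \frac{-186484 - 398751}{-179713 + 7 \sqrt{2551}} = - \frac{585235}{-179713 + 7 \sqrt{2551}}$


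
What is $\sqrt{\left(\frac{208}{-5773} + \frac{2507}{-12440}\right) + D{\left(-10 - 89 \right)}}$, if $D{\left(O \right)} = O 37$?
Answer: $\frac{i \sqrt{4723337378855653730}}{35908060} \approx 60.525 i$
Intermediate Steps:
$D{\left(O \right)} = 37 O$
$\sqrt{\left(\frac{208}{-5773} + \frac{2507}{-12440}\right) + D{\left(-10 - 89 \right)}} = \sqrt{\left(\frac{208}{-5773} + \frac{2507}{-12440}\right) + 37 \left(-10 - 89\right)} = \sqrt{\left(208 \left(- \frac{1}{5773}\right) + 2507 \left(- \frac{1}{12440}\right)\right) + 37 \left(-10 - 89\right)} = \sqrt{\left(- \frac{208}{5773} - \frac{2507}{12440}\right) + 37 \left(-99\right)} = \sqrt{- \frac{17060431}{71816120} - 3663} = \sqrt{- \frac{263079507991}{71816120}} = \frac{i \sqrt{4723337378855653730}}{35908060}$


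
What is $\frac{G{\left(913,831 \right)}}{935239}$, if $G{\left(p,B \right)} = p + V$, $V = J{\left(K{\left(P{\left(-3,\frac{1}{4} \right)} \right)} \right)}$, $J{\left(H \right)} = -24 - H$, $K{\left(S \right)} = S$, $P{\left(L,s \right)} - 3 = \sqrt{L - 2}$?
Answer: $\frac{886}{935239} - \frac{i \sqrt{5}}{935239} \approx 0.00094735 - 2.3909 \cdot 10^{-6} i$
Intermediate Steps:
$P{\left(L,s \right)} = 3 + \sqrt{-2 + L}$ ($P{\left(L,s \right)} = 3 + \sqrt{L - 2} = 3 + \sqrt{-2 + L}$)
$V = -27 - i \sqrt{5}$ ($V = -24 - \left(3 + \sqrt{-2 - 3}\right) = -24 - \left(3 + \sqrt{-5}\right) = -24 - \left(3 + i \sqrt{5}\right) = -27 - i \sqrt{5} \approx -27.0 - 2.2361 i$)
$G{\left(p,B \right)} = -27 + p - i \sqrt{5}$ ($G{\left(p,B \right)} = p - \left(27 + i \sqrt{5}\right) = -27 + p - i \sqrt{5}$)
$\frac{G{\left(913,831 \right)}}{935239} = \frac{-27 + 913 - i \sqrt{5}}{935239} = \left(886 - i \sqrt{5}\right) \frac{1}{935239} = \frac{886}{935239} - \frac{i \sqrt{5}}{935239}$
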